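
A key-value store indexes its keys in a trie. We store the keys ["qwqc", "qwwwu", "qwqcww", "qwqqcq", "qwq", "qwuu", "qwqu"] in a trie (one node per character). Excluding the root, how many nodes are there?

15

Insert word by word; a character creates a node only if that edge doesn't already exist:
  "qwqc" → 4 new (q, w, q, c)
  "qwwwu" → prefix "qw" already present; 3 new (w, w, u)
  "qwqcww" → prefix "qwqc" already present; 2 new (w, w)
  "qwqqcq" → prefix "qwq" already present; 3 new (q, c, q)
  "qwq" → prefix "qwq" already present; 0 new (none)
  "qwuu" → prefix "qw" already present; 2 new (u, u)
  "qwqu" → prefix "qwq" already present; 1 new (u)
Total nodes = 4 + 3 + 2 + 3 + 0 + 2 + 1 = 15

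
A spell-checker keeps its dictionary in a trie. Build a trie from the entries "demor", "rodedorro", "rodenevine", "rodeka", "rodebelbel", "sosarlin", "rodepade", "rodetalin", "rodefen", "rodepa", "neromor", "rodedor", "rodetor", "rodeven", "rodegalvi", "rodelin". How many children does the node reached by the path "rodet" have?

2

Follow the path "rodet" to its node, then look at its outgoing edges.
Distinct next characters after "rodet": a, o.
That node has 2 child edges.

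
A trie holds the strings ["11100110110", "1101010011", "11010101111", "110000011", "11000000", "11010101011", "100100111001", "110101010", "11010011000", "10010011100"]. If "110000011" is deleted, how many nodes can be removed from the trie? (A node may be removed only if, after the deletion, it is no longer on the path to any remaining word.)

2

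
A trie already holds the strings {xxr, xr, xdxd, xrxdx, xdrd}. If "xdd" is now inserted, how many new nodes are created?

1

"xd" is already a path in the trie; the remaining "d" must be added.
New nodes needed: |"xdd"| − 2 = 3 − 2 = 1.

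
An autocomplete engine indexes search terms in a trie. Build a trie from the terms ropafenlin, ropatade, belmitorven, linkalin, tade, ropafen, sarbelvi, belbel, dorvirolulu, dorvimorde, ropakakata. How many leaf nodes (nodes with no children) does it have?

10

A leaf is a node with no children — equivalently, the end of a word that is not a proper prefix of any other stored word.
Those words: "belbel", "belmitorven", "dorvimorde", "dorvirolulu", "linkalin", "ropafenlin", "ropakakata", "ropatade", "sarbelvi", "tade"
Leaf count: 10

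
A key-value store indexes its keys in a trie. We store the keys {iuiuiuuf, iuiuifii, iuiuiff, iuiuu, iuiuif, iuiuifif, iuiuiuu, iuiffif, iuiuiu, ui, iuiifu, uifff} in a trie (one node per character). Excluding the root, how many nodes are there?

Trace insertions, counting only characters that open a new branch:
  "iuiuiuuf" → 8 new (i, u, i, u, i, u, u, f)
  "iuiuifii" → prefix "iuiui" already present; 3 new (f, i, i)
  "iuiuiff" → prefix "iuiuif" already present; 1 new (f)
  "iuiuu" → prefix "iuiu" already present; 1 new (u)
  "iuiuif" → prefix "iuiuif" already present; 0 new (none)
  "iuiuifif" → prefix "iuiuifi" already present; 1 new (f)
  "iuiuiuu" → prefix "iuiuiuu" already present; 0 new (none)
  "iuiffif" → prefix "iui" already present; 4 new (f, f, i, f)
  "iuiuiu" → prefix "iuiuiu" already present; 0 new (none)
  "ui" → 2 new (u, i)
  "iuiifu" → prefix "iui" already present; 3 new (i, f, u)
  "uifff" → prefix "ui" already present; 3 new (f, f, f)
Total nodes = 8 + 3 + 1 + 1 + 0 + 1 + 0 + 4 + 0 + 2 + 3 + 3 = 26

26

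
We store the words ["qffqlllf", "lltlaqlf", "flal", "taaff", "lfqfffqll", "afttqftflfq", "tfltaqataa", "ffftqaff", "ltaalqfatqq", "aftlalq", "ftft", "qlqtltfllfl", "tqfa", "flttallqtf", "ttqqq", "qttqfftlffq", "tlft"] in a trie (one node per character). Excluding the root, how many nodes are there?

Trace insertions, counting only characters that open a new branch:
  "qffqlllf" → 8 new (q, f, f, q, l, l, l, f)
  "lltlaqlf" → 8 new (l, l, t, l, a, q, l, f)
  "flal" → 4 new (f, l, a, l)
  "taaff" → 5 new (t, a, a, f, f)
  "lfqfffqll" → prefix "l" already present; 8 new (f, q, f, f, f, q, l, l)
  "afttqftflfq" → 11 new (a, f, t, t, q, f, t, f, l, f, q)
  "tfltaqataa" → prefix "t" already present; 9 new (f, l, t, a, q, a, t, a, a)
  "ffftqaff" → prefix "f" already present; 7 new (f, f, t, q, a, f, f)
  "ltaalqfatqq" → prefix "l" already present; 10 new (t, a, a, l, q, f, a, t, q, q)
  "aftlalq" → prefix "aft" already present; 4 new (l, a, l, q)
  "ftft" → prefix "f" already present; 3 new (t, f, t)
  "qlqtltfllfl" → prefix "q" already present; 10 new (l, q, t, l, t, f, l, l, f, l)
  "tqfa" → prefix "t" already present; 3 new (q, f, a)
  "flttallqtf" → prefix "fl" already present; 8 new (t, t, a, l, l, q, t, f)
  "ttqqq" → prefix "t" already present; 4 new (t, q, q, q)
  "qttqfftlffq" → prefix "q" already present; 10 new (t, t, q, f, f, t, l, f, f, q)
  "tlft" → prefix "t" already present; 3 new (l, f, t)
Total nodes = 8 + 8 + 4 + 5 + 8 + 11 + 9 + 7 + 10 + 4 + 3 + 10 + 3 + 8 + 4 + 10 + 3 = 115

115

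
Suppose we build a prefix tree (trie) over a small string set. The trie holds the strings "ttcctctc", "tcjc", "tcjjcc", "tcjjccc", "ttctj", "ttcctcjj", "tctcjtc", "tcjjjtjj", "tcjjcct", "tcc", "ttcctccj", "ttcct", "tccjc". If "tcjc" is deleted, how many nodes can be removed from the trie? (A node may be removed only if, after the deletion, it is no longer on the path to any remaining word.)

1

Walk "tcjc" from the leaf back toward the root, removing each node that no remaining word uses.
The suffix "c" (1 node) is used only by "tcjc"; the node for "tcj" still has the child "j", so pruning stops there.
Nodes removed: 1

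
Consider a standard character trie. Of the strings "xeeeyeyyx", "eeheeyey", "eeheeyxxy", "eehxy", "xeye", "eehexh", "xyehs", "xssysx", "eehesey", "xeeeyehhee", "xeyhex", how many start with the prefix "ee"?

Filter for entries beginning with "ee":
Words under "ee": eeheeyey, eeheeyxxy, eehesey, eehexh, eehxy
Count: 5

5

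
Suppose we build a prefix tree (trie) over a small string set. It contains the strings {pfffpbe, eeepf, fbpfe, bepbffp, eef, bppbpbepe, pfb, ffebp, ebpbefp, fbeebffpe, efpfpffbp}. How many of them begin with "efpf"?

Filter for entries beginning with "efpf":
Words under "efpf": efpfpffbp
Count: 1

1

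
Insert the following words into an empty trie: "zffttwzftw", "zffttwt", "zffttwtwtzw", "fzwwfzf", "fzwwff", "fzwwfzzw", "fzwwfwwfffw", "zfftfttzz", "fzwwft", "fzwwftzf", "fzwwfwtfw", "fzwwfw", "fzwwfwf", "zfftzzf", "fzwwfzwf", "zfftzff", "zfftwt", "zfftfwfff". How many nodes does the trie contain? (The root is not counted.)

56

Trace insertions, counting only characters that open a new branch:
  "zffttwzftw" → 10 new (z, f, f, t, t, w, z, f, t, w)
  "zffttwt" → prefix "zffttw" already present; 1 new (t)
  "zffttwtwtzw" → prefix "zffttwt" already present; 4 new (w, t, z, w)
  "fzwwfzf" → 7 new (f, z, w, w, f, z, f)
  "fzwwff" → prefix "fzwwf" already present; 1 new (f)
  "fzwwfzzw" → prefix "fzwwfz" already present; 2 new (z, w)
  "fzwwfwwfffw" → prefix "fzwwf" already present; 6 new (w, w, f, f, f, w)
  "zfftfttzz" → prefix "zfft" already present; 5 new (f, t, t, z, z)
  "fzwwft" → prefix "fzwwf" already present; 1 new (t)
  "fzwwftzf" → prefix "fzwwft" already present; 2 new (z, f)
  "fzwwfwtfw" → prefix "fzwwfw" already present; 3 new (t, f, w)
  "fzwwfw" → prefix "fzwwfw" already present; 0 new (none)
  "fzwwfwf" → prefix "fzwwfw" already present; 1 new (f)
  "zfftzzf" → prefix "zfft" already present; 3 new (z, z, f)
  "fzwwfzwf" → prefix "fzwwfz" already present; 2 new (w, f)
  "zfftzff" → prefix "zfftz" already present; 2 new (f, f)
  "zfftwt" → prefix "zfft" already present; 2 new (w, t)
  "zfftfwfff" → prefix "zfftf" already present; 4 new (w, f, f, f)
Total nodes = 10 + 1 + 4 + 7 + 1 + 2 + 6 + 5 + 1 + 2 + 3 + 0 + 1 + 3 + 2 + 2 + 2 + 4 = 56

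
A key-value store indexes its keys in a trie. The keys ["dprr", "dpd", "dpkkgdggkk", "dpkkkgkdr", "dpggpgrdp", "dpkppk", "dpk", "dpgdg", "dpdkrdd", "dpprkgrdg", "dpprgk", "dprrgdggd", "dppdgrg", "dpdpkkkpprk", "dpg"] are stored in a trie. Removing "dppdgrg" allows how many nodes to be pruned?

4

Walk "dppdgrg" from the leaf back toward the root, removing each node that no remaining word uses.
The suffix "dgrg" (4 nodes) is used only by "dppdgrg"; the node for "dpp" still has the child "r", so pruning stops there.
Nodes removed: 4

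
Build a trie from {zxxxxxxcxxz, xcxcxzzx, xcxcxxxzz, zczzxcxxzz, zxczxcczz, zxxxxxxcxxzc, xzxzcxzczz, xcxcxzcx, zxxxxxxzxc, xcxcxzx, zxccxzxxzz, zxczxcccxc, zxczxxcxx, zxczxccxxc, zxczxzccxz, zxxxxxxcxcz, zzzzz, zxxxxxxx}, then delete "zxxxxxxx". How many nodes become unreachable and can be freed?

A node on "zxxxxxxx"'s path can go only if nothing else ends at it or branches off below it.
The suffix "x" (1 node) is used only by "zxxxxxxx"; the node for "zxxxxxx" still has the child "c", so pruning stops there.
Nodes removed: 1

1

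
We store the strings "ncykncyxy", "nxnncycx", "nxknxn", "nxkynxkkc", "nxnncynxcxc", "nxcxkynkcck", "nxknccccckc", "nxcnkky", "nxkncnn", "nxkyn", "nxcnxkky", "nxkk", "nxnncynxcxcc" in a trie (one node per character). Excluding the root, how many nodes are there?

59

Insert word by word; a character creates a node only if that edge doesn't already exist:
  "ncykncyxy" → 9 new (n, c, y, k, n, c, y, x, y)
  "nxnncycx" → prefix "n" already present; 7 new (x, n, n, c, y, c, x)
  "nxknxn" → prefix "nx" already present; 4 new (k, n, x, n)
  "nxkynxkkc" → prefix "nxk" already present; 6 new (y, n, x, k, k, c)
  "nxnncynxcxc" → prefix "nxnncy" already present; 5 new (n, x, c, x, c)
  "nxcxkynkcck" → prefix "nx" already present; 9 new (c, x, k, y, n, k, c, c, k)
  "nxknccccckc" → prefix "nxkn" already present; 7 new (c, c, c, c, c, k, c)
  "nxcnkky" → prefix "nxc" already present; 4 new (n, k, k, y)
  "nxkncnn" → prefix "nxknc" already present; 2 new (n, n)
  "nxkyn" → prefix "nxkyn" already present; 0 new (none)
  "nxcnxkky" → prefix "nxcn" already present; 4 new (x, k, k, y)
  "nxkk" → prefix "nxk" already present; 1 new (k)
  "nxnncynxcxcc" → prefix "nxnncynxcxc" already present; 1 new (c)
Total nodes = 9 + 7 + 4 + 6 + 5 + 9 + 7 + 4 + 2 + 0 + 4 + 1 + 1 = 59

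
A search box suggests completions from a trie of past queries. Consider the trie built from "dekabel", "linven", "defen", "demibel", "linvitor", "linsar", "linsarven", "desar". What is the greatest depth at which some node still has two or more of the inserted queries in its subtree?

6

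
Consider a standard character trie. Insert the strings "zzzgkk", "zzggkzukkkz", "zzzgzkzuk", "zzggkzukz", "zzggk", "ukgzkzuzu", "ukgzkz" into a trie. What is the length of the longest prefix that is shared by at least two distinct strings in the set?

The deepest shared node is where two words last agree before diverging.
e.g. "zzggkzukkkz" and "zzggkzukz" share the prefix "zzggkzuk" of length 8; no pair shares a longer one.
Longest shared-prefix length: 8

8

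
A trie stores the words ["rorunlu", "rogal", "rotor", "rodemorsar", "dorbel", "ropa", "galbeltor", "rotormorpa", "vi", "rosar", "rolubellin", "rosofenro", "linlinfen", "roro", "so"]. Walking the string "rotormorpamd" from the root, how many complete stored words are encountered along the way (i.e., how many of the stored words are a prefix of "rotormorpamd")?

2

Traverse "rotormorpamd" character by character; count nodes along the way that are marked as word ends.
Prefixes of the query that are stored words: "rotor", "rotormorpa"
Count: 2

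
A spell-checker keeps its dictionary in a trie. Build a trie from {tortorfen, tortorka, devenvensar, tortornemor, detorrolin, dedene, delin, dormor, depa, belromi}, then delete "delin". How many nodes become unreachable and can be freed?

3

Walk "delin" from the leaf back toward the root, removing each node that no remaining word uses.
The suffix "lin" (3 nodes) is used only by "delin"; the node for "de" still has the child "v", so pruning stops there.
Nodes removed: 3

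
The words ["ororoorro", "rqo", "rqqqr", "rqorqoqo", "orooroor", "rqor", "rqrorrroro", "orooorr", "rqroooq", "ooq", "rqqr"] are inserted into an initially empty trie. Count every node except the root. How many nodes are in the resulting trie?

Trace insertions, counting only characters that open a new branch:
  "ororoorro" → 9 new (o, r, o, r, o, o, r, r, o)
  "rqo" → 3 new (r, q, o)
  "rqqqr" → prefix "rq" already present; 3 new (q, q, r)
  "rqorqoqo" → prefix "rqo" already present; 5 new (r, q, o, q, o)
  "orooroor" → prefix "oro" already present; 5 new (o, r, o, o, r)
  "rqor" → prefix "rqor" already present; 0 new (none)
  "rqrorrroro" → prefix "rq" already present; 8 new (r, o, r, r, r, o, r, o)
  "orooorr" → prefix "oroo" already present; 3 new (o, r, r)
  "rqroooq" → prefix "rqro" already present; 3 new (o, o, q)
  "ooq" → prefix "o" already present; 2 new (o, q)
  "rqqr" → prefix "rqq" already present; 1 new (r)
Total nodes = 9 + 3 + 3 + 5 + 5 + 0 + 8 + 3 + 3 + 2 + 1 = 42

42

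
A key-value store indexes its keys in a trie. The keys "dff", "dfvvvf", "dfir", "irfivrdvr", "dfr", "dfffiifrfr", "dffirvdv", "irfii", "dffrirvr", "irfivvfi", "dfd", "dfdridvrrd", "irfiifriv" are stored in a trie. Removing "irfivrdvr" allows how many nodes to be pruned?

Walk "irfivrdvr" from the leaf back toward the root, removing each node that no remaining word uses.
The suffix "rdvr" (4 nodes) is used only by "irfivrdvr"; the node for "irfiv" still has the child "v", so pruning stops there.
Nodes removed: 4

4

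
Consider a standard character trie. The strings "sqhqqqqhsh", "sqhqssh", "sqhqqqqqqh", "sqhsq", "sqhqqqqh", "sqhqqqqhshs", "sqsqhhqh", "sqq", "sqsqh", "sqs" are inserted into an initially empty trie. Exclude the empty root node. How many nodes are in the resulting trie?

26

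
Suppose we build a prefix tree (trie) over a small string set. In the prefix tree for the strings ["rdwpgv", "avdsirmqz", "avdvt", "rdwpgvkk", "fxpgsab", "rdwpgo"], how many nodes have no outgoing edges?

5

A leaf is a node with no children — equivalently, the end of a word that is not a proper prefix of any other stored word.
Those words: "avdsirmqz", "avdvt", "fxpgsab", "rdwpgo", "rdwpgvkk"
Leaf count: 5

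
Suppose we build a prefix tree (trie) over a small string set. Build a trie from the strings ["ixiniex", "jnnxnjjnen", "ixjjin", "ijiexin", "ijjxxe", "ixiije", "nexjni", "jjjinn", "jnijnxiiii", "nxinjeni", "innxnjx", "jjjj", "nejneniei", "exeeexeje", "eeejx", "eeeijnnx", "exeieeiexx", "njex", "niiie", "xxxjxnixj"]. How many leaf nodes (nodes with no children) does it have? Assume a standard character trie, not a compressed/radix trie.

Leaves are exactly the stored words that no other stored word extends.
Those words: "eeeijnnx", "eeejx", "exeeexeje", "exeieeiexx", "ijiexin", "ijjxxe", "innxnjx", "ixiije", "ixiniex", "ixjjin", "jjjinn", "jjjj", "jnijnxiiii", "jnnxnjjnen", "nejneniei", "nexjni", "niiie", "njex", "nxinjeni", "xxxjxnixj"
Leaf count: 20

20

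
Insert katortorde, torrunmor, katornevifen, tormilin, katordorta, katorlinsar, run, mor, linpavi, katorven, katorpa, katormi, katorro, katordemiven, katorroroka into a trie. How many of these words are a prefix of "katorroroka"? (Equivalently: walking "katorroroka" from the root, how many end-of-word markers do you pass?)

Traverse "katorroroka" character by character; count nodes along the way that are marked as word ends.
Prefixes of the query that are stored words: "katorro", "katorroroka"
Count: 2

2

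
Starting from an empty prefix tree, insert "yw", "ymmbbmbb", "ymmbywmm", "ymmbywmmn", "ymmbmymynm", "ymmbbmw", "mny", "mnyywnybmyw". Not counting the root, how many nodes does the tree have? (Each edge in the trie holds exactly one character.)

32

Insert word by word; a character creates a node only if that edge doesn't already exist:
  "yw" → 2 new (y, w)
  "ymmbbmbb" → prefix "y" already present; 7 new (m, m, b, b, m, b, b)
  "ymmbywmm" → prefix "ymmb" already present; 4 new (y, w, m, m)
  "ymmbywmmn" → prefix "ymmbywmm" already present; 1 new (n)
  "ymmbmymynm" → prefix "ymmb" already present; 6 new (m, y, m, y, n, m)
  "ymmbbmw" → prefix "ymmbbm" already present; 1 new (w)
  "mny" → 3 new (m, n, y)
  "mnyywnybmyw" → prefix "mny" already present; 8 new (y, w, n, y, b, m, y, w)
Total nodes = 2 + 7 + 4 + 1 + 6 + 1 + 3 + 8 = 32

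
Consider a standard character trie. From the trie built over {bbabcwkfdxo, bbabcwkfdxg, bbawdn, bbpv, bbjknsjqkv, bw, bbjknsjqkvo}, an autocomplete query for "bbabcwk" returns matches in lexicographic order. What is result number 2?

bbabcwkfdxo

Filter for "bbabcwk…" and sort: "bbabcwkfdxg", "bbabcwkfdxo"
The 2nd is bbabcwkfdxo.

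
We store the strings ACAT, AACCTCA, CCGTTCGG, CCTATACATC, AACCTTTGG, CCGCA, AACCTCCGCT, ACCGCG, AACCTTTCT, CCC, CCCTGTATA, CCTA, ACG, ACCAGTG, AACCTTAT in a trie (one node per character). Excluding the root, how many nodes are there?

56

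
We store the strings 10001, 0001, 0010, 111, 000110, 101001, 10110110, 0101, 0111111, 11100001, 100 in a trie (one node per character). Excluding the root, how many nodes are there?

Insert word by word; a character creates a node only if that edge doesn't already exist:
  "10001" → 5 new (1, 0, 0, 0, 1)
  "0001" → 4 new (0, 0, 0, 1)
  "0010" → prefix "00" already present; 2 new (1, 0)
  "111" → prefix "1" already present; 2 new (1, 1)
  "000110" → prefix "0001" already present; 2 new (1, 0)
  "101001" → prefix "10" already present; 4 new (1, 0, 0, 1)
  "10110110" → prefix "101" already present; 5 new (1, 0, 1, 1, 0)
  "0101" → prefix "0" already present; 3 new (1, 0, 1)
  "0111111" → prefix "01" already present; 5 new (1, 1, 1, 1, 1)
  "11100001" → prefix "111" already present; 5 new (0, 0, 0, 0, 1)
  "100" → prefix "100" already present; 0 new (none)
Total nodes = 5 + 4 + 2 + 2 + 2 + 4 + 5 + 3 + 5 + 5 + 0 = 37

37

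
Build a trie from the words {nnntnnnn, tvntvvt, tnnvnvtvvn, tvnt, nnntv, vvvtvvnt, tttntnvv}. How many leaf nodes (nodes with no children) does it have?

6

Leaves are exactly the stored words that no other stored word extends.
Those words: "nnntnnnn", "nnntv", "tnnvnvtvvn", "tttntnvv", "tvntvvt", "vvvtvvnt"
Leaf count: 6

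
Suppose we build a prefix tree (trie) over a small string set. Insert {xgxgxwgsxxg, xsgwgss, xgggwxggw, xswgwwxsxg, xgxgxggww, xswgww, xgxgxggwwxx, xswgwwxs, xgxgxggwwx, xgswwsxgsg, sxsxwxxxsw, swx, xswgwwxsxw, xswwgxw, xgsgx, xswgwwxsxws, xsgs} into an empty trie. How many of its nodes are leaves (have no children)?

12

Leaves are exactly the stored words that no other stored word extends.
Those words: "swx", "sxsxwxxxsw", "xgggwxggw", "xgsgx", "xgswwsxgsg", "xgxgxggwwxx", "xgxgxwgsxxg", "xsgs", "xsgwgss", "xswgwwxsxg", "xswgwwxsxws", "xswwgxw"
Leaf count: 12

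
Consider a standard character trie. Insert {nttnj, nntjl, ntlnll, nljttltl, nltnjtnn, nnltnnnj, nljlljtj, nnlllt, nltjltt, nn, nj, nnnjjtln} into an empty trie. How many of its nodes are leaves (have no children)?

11

A leaf is a node with no children — equivalently, the end of a word that is not a proper prefix of any other stored word.
Those words: "nj", "nljlljtj", "nljttltl", "nltjltt", "nltnjtnn", "nnlllt", "nnltnnnj", "nnnjjtln", "nntjl", "ntlnll", "nttnj"
Leaf count: 11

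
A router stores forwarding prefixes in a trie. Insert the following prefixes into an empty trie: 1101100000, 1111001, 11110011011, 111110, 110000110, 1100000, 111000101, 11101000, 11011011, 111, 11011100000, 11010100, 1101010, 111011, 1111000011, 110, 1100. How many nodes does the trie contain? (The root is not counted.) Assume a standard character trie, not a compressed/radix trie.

55

Insert word by word; a character creates a node only if that edge doesn't already exist:
  "1101100000" → 10 new (1, 1, 0, 1, 1, 0, 0, 0, 0, 0)
  "1111001" → prefix "11" already present; 5 new (1, 1, 0, 0, 1)
  "11110011011" → prefix "1111001" already present; 4 new (1, 0, 1, 1)
  "111110" → prefix "1111" already present; 2 new (1, 0)
  "110000110" → prefix "110" already present; 6 new (0, 0, 0, 1, 1, 0)
  "1100000" → prefix "110000" already present; 1 new (0)
  "111000101" → prefix "111" already present; 6 new (0, 0, 0, 1, 0, 1)
  "11101000" → prefix "1110" already present; 4 new (1, 0, 0, 0)
  "11011011" → prefix "110110" already present; 2 new (1, 1)
  "111" → prefix "111" already present; 0 new (none)
  "11011100000" → prefix "11011" already present; 6 new (1, 0, 0, 0, 0, 0)
  "11010100" → prefix "1101" already present; 4 new (0, 1, 0, 0)
  "1101010" → prefix "1101010" already present; 0 new (none)
  "111011" → prefix "11101" already present; 1 new (1)
  "1111000011" → prefix "111100" already present; 4 new (0, 0, 1, 1)
  "110" → prefix "110" already present; 0 new (none)
  "1100" → prefix "1100" already present; 0 new (none)
Total nodes = 10 + 5 + 4 + 2 + 6 + 1 + 6 + 4 + 2 + 0 + 6 + 4 + 0 + 1 + 4 + 0 + 0 = 55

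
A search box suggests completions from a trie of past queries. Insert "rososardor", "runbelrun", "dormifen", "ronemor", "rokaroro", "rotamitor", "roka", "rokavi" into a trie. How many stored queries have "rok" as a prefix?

Filter for entries beginning with "rok":
Words under "rok": roka, rokaroro, rokavi
Count: 3

3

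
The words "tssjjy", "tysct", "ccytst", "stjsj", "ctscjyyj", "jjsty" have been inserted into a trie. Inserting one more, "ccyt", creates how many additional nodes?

Every character of "ccyt" already lies on an existing path (it is a prefix of some stored word).
No new nodes are needed: 0.

0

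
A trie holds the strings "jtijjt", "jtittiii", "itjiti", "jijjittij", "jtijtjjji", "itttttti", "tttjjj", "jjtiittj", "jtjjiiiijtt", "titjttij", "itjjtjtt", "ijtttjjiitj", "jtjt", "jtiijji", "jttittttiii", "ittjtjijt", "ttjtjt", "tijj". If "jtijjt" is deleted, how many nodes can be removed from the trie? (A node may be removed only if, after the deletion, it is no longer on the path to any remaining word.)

A node on "jtijjt"'s path can go only if nothing else ends at it or branches off below it.
The suffix "jt" (2 nodes) is used only by "jtijjt"; the node for "jtij" still has the child "t", so pruning stops there.
Nodes removed: 2

2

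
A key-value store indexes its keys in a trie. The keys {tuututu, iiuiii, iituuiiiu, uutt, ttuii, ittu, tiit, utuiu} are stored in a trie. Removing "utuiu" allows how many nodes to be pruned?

After clearing the end-marker at "utuiu", prune upward until reaching a node still needed by another word.
The suffix "tuiu" (4 nodes) is used only by "utuiu"; the node for "u" still has the child "u", so pruning stops there.
Nodes removed: 4

4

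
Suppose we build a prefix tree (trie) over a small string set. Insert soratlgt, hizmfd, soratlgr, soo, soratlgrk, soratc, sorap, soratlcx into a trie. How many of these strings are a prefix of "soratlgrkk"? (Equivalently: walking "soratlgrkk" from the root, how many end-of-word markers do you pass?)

Walk "soratlgrkk" from the root; an end-of-word marker is hit whenever a stored word is a prefix of "soratlgrkk".
Prefixes of the query that are stored words: "soratlgr", "soratlgrk"
Count: 2

2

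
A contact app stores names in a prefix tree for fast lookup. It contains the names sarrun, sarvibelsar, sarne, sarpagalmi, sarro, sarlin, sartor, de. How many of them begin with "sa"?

7

Filter for entries beginning with "sa":
Words under "sa": sarlin, sarne, sarpagalmi, sarro, sarrun, sartor, sarvibelsar
Count: 7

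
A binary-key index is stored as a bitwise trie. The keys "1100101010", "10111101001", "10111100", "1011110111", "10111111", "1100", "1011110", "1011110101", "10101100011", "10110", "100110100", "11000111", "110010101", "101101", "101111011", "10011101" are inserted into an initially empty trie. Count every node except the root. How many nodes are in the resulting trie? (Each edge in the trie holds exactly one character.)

50

Insert word by word; a character creates a node only if that edge doesn't already exist:
  "1100101010" → 10 new (1, 1, 0, 0, 1, 0, 1, 0, 1, 0)
  "10111101001" → prefix "1" already present; 10 new (0, 1, 1, 1, 1, 0, 1, 0, 0, 1)
  "10111100" → prefix "1011110" already present; 1 new (0)
  "1011110111" → prefix "10111101" already present; 2 new (1, 1)
  "10111111" → prefix "101111" already present; 2 new (1, 1)
  "1100" → prefix "1100" already present; 0 new (none)
  "1011110" → prefix "1011110" already present; 0 new (none)
  "1011110101" → prefix "101111010" already present; 1 new (1)
  "10101100011" → prefix "101" already present; 8 new (0, 1, 1, 0, 0, 0, 1, 1)
  "10110" → prefix "1011" already present; 1 new (0)
  "100110100" → prefix "10" already present; 7 new (0, 1, 1, 0, 1, 0, 0)
  "11000111" → prefix "1100" already present; 4 new (0, 1, 1, 1)
  "110010101" → prefix "110010101" already present; 0 new (none)
  "101101" → prefix "10110" already present; 1 new (1)
  "101111011" → prefix "101111011" already present; 0 new (none)
  "10011101" → prefix "10011" already present; 3 new (1, 0, 1)
Total nodes = 10 + 10 + 1 + 2 + 2 + 0 + 0 + 1 + 8 + 1 + 7 + 4 + 0 + 1 + 0 + 3 = 50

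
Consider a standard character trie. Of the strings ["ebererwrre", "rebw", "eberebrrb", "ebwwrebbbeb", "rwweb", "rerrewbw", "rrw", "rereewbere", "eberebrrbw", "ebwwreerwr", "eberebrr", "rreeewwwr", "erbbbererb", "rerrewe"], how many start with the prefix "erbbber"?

Walk to "erbbber"; the words in its subtree are exactly those with that prefix.
Matches: "erbbbererb"
Count: 1

1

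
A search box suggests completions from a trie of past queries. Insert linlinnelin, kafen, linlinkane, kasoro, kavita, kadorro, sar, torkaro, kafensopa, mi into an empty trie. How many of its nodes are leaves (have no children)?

9

Leaves are exactly the stored words that no other stored word extends.
Those words: "kadorro", "kafensopa", "kasoro", "kavita", "linlinkane", "linlinnelin", "mi", "sar", "torkaro"
Leaf count: 9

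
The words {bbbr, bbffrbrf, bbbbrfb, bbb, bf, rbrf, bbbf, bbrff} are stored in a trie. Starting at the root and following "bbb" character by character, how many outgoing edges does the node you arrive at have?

3

Walk "bbb" from the root, arriving at one node.
Distinct next characters after "bbb": b, f, r.
That node has 3 child edges.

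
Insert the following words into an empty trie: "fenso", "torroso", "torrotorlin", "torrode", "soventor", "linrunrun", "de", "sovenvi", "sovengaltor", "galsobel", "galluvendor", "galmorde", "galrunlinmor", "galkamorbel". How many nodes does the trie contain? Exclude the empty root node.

For each word, the new-node count is its length minus the longest prefix already in the trie:
  "fenso" → 5 new (f, e, n, s, o)
  "torroso" → 7 new (t, o, r, r, o, s, o)
  "torrotorlin" → prefix "torro" already present; 6 new (t, o, r, l, i, n)
  "torrode" → prefix "torro" already present; 2 new (d, e)
  "soventor" → 8 new (s, o, v, e, n, t, o, r)
  "linrunrun" → 9 new (l, i, n, r, u, n, r, u, n)
  "de" → 2 new (d, e)
  "sovenvi" → prefix "soven" already present; 2 new (v, i)
  "sovengaltor" → prefix "soven" already present; 6 new (g, a, l, t, o, r)
  "galsobel" → 8 new (g, a, l, s, o, b, e, l)
  "galluvendor" → prefix "gal" already present; 8 new (l, u, v, e, n, d, o, r)
  "galmorde" → prefix "gal" already present; 5 new (m, o, r, d, e)
  "galrunlinmor" → prefix "gal" already present; 9 new (r, u, n, l, i, n, m, o, r)
  "galkamorbel" → prefix "gal" already present; 8 new (k, a, m, o, r, b, e, l)
Total nodes = 5 + 7 + 6 + 2 + 8 + 9 + 2 + 2 + 6 + 8 + 8 + 5 + 9 + 8 = 85

85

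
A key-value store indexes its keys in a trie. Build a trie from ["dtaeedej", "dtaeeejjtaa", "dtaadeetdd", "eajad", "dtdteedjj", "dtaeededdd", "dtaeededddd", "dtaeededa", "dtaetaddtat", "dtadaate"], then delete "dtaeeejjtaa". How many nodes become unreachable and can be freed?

A node on "dtaeeejjtaa"'s path can go only if nothing else ends at it or branches off below it.
The suffix "ejjtaa" (6 nodes) is used only by "dtaeeejjtaa"; the node for "dtaee" still has the child "d", so pruning stops there.
Nodes removed: 6

6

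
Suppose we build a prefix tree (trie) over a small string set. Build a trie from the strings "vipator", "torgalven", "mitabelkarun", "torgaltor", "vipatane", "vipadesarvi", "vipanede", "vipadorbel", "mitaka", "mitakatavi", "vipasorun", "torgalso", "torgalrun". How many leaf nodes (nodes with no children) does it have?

Leaves are exactly the stored words that no other stored word extends.
Those words: "mitabelkarun", "mitakatavi", "torgalrun", "torgalso", "torgaltor", "torgalven", "vipadesarvi", "vipadorbel", "vipanede", "vipasorun", "vipatane", "vipator"
Leaf count: 12

12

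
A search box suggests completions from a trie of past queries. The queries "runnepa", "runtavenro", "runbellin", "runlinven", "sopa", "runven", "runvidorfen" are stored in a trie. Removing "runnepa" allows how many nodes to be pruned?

4

Walk "runnepa" from the leaf back toward the root, removing each node that no remaining word uses.
The suffix "nepa" (4 nodes) is used only by "runnepa"; the node for "run" still has the child "t", so pruning stops there.
Nodes removed: 4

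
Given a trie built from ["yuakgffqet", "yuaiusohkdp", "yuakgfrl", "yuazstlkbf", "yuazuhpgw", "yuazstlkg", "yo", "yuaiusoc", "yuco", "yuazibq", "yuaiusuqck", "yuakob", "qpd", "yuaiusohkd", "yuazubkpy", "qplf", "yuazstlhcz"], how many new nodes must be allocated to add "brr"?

3

No existing word starts with "b", so every character of "brr" needs a new node.
3 − 0 = 3 new nodes.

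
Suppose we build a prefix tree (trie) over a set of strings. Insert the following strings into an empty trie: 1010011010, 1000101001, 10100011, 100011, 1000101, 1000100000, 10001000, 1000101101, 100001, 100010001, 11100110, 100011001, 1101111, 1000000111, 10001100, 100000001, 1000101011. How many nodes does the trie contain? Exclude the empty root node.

56

For each word, the new-node count is its length minus the longest prefix already in the trie:
  "1010011010" → 10 new (1, 0, 1, 0, 0, 1, 1, 0, 1, 0)
  "1000101001" → prefix "10" already present; 8 new (0, 0, 1, 0, 1, 0, 0, 1)
  "10100011" → prefix "10100" already present; 3 new (0, 1, 1)
  "100011" → prefix "10001" already present; 1 new (1)
  "1000101" → prefix "1000101" already present; 0 new (none)
  "1000100000" → prefix "100010" already present; 4 new (0, 0, 0, 0)
  "10001000" → prefix "10001000" already present; 0 new (none)
  "1000101101" → prefix "1000101" already present; 3 new (1, 0, 1)
  "100001" → prefix "1000" already present; 2 new (0, 1)
  "100010001" → prefix "10001000" already present; 1 new (1)
  "11100110" → prefix "1" already present; 7 new (1, 1, 0, 0, 1, 1, 0)
  "100011001" → prefix "100011" already present; 3 new (0, 0, 1)
  "1101111" → prefix "11" already present; 5 new (0, 1, 1, 1, 1)
  "1000000111" → prefix "10000" already present; 5 new (0, 0, 1, 1, 1)
  "10001100" → prefix "10001100" already present; 0 new (none)
  "100000001" → prefix "1000000" already present; 2 new (0, 1)
  "1000101011" → prefix "10001010" already present; 2 new (1, 1)
Total nodes = 10 + 8 + 3 + 1 + 0 + 4 + 0 + 3 + 2 + 1 + 7 + 3 + 5 + 5 + 0 + 2 + 2 = 56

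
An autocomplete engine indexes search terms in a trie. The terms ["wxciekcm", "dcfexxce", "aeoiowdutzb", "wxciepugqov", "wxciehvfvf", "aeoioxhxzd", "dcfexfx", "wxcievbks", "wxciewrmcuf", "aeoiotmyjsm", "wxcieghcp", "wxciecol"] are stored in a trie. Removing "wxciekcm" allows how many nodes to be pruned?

3

After clearing the end-marker at "wxciekcm", prune upward until reaching a node still needed by another word.
The suffix "kcm" (3 nodes) is used only by "wxciekcm"; the node for "wxcie" still has the child "p", so pruning stops there.
Nodes removed: 3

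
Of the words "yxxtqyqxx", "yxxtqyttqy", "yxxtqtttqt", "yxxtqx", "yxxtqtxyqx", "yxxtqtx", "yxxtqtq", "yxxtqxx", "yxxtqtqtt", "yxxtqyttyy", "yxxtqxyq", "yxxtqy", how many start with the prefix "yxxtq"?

12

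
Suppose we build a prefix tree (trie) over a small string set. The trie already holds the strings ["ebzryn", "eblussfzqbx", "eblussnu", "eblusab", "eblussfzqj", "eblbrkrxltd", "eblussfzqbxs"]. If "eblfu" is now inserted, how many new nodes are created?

2

Walking "eblfu" from the root, the first 3 characters ("ebl") follow existing edges; "f" is the first miss.
Each of the 2 remaining characters creates one node.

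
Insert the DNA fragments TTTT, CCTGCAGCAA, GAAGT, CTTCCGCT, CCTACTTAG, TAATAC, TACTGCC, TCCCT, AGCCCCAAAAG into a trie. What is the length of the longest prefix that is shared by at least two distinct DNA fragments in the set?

Equivalently: take the maximum, over all pairs, of their longest common prefix length.
e.g. "CCTACTTAG" and "CCTGCAGCAA" share the prefix "CCT" of length 3; no pair shares a longer one.
Longest shared-prefix length: 3

3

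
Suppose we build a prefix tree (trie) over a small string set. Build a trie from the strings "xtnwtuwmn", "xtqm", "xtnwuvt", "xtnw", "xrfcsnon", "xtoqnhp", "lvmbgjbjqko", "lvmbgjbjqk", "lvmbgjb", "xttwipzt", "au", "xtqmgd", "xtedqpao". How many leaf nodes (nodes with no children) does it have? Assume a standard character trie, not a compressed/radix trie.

Leaves are exactly the stored words that no other stored word extends.
Those words: "au", "lvmbgjbjqko", "xrfcsnon", "xtedqpao", "xtnwtuwmn", "xtnwuvt", "xtoqnhp", "xtqmgd", "xttwipzt"
Leaf count: 9

9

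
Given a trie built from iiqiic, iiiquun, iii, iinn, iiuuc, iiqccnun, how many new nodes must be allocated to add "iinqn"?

The longest prefix of "iinqn" already in the trie is "iin" (length 3).
New nodes needed: |"iinqn"| − 3 = 5 − 3 = 2.

2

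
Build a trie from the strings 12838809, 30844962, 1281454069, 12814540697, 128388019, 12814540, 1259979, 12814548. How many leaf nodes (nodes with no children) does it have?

Leaves are exactly the stored words that no other stored word extends.
Those words: "1259979", "12814540697", "12814548", "128388019", "12838809", "30844962"
Leaf count: 6

6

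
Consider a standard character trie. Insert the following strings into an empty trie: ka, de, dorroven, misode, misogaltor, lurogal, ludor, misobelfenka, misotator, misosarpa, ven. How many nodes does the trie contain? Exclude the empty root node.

54

Count nodes per top-level branch (shared prefixes stored once):
  'd'-branch (de, dorroven): 9 nodes
  'k'-branch (ka): 2 nodes
  'l'-branch (ludor, lurogal): 10 nodes
  'm'-branch (misobelfenka, misode, misogaltor, misosarpa, misotator): 30 nodes
  'v'-branch (ven): 3 nodes
Sum: 54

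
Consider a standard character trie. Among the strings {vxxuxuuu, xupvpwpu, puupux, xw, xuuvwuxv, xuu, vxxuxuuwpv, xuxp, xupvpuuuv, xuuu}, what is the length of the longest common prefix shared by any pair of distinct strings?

The deepest shared node is where two words last agree before diverging.
"vxxuxuuu" and "vxxuxuuwpv" agree on "vxxuxuu" (7 characters) before diverging; nothing deeper is shared.
Longest shared-prefix length: 7

7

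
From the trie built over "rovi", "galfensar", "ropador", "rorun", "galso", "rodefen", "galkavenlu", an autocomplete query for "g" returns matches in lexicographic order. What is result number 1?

Filter for "g…" and sort: "galfensar", "galkavenlu", "galso"
The 1st is galfensar.

galfensar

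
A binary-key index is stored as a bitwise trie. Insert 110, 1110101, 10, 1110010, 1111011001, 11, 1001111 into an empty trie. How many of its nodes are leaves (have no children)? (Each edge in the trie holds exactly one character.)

5

Leaves are exactly the stored words that no other stored word extends.
Those words: "1001111", "110", "1110010", "1110101", "1111011001"
Leaf count: 5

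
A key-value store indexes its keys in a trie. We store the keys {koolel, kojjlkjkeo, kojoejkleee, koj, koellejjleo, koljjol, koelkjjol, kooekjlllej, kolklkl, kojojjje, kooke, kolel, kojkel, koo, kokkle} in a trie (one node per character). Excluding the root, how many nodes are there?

For each word, the new-node count is its length minus the longest prefix already in the trie:
  "koolel" → 6 new (k, o, o, l, e, l)
  "kojjlkjkeo" → prefix "ko" already present; 8 new (j, j, l, k, j, k, e, o)
  "kojoejkleee" → prefix "koj" already present; 8 new (o, e, j, k, l, e, e, e)
  "koj" → prefix "koj" already present; 0 new (none)
  "koellejjleo" → prefix "ko" already present; 9 new (e, l, l, e, j, j, l, e, o)
  "koljjol" → prefix "ko" already present; 5 new (l, j, j, o, l)
  "koelkjjol" → prefix "koel" already present; 5 new (k, j, j, o, l)
  "kooekjlllej" → prefix "koo" already present; 8 new (e, k, j, l, l, l, e, j)
  "kolklkl" → prefix "kol" already present; 4 new (k, l, k, l)
  "kojojjje" → prefix "kojo" already present; 4 new (j, j, j, e)
  "kooke" → prefix "koo" already present; 2 new (k, e)
  "kolel" → prefix "kol" already present; 2 new (e, l)
  "kojkel" → prefix "koj" already present; 3 new (k, e, l)
  "koo" → prefix "koo" already present; 0 new (none)
  "kokkle" → prefix "ko" already present; 4 new (k, k, l, e)
Total nodes = 6 + 8 + 8 + 0 + 9 + 5 + 5 + 8 + 4 + 4 + 2 + 2 + 3 + 0 + 4 = 68

68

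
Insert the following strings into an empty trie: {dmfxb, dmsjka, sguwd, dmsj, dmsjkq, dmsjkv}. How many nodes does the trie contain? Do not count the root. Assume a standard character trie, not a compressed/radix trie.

16

Count nodes per top-level branch (shared prefixes stored once):
  'd'-branch (dmfxb, dmsj, dmsjka, dmsjkq, dmsjkv): 11 nodes
  's'-branch (sguwd): 5 nodes
Sum: 16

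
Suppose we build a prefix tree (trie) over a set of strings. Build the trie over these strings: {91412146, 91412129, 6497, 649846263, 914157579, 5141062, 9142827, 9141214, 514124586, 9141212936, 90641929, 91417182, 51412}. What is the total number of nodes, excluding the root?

Trace insertions, counting only characters that open a new branch:
  "91412146" → 8 new (9, 1, 4, 1, 2, 1, 4, 6)
  "91412129" → prefix "914121" already present; 2 new (2, 9)
  "6497" → 4 new (6, 4, 9, 7)
  "649846263" → prefix "649" already present; 6 new (8, 4, 6, 2, 6, 3)
  "914157579" → prefix "9141" already present; 5 new (5, 7, 5, 7, 9)
  "5141062" → 7 new (5, 1, 4, 1, 0, 6, 2)
  "9142827" → prefix "914" already present; 4 new (2, 8, 2, 7)
  "9141214" → prefix "9141214" already present; 0 new (none)
  "514124586" → prefix "5141" already present; 5 new (2, 4, 5, 8, 6)
  "9141212936" → prefix "91412129" already present; 2 new (3, 6)
  "90641929" → prefix "9" already present; 7 new (0, 6, 4, 1, 9, 2, 9)
  "91417182" → prefix "9141" already present; 4 new (7, 1, 8, 2)
  "51412" → prefix "51412" already present; 0 new (none)
Total nodes = 8 + 2 + 4 + 6 + 5 + 7 + 4 + 0 + 5 + 2 + 7 + 4 + 0 = 54

54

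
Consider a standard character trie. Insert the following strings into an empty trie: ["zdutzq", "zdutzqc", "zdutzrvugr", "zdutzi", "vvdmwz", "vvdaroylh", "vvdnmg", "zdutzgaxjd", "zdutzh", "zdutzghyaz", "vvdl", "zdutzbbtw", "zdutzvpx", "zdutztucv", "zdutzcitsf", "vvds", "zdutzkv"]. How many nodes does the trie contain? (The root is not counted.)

Insert word by word; a character creates a node only if that edge doesn't already exist:
  "zdutzq" → 6 new (z, d, u, t, z, q)
  "zdutzqc" → prefix "zdutzq" already present; 1 new (c)
  "zdutzrvugr" → prefix "zdutz" already present; 5 new (r, v, u, g, r)
  "zdutzi" → prefix "zdutz" already present; 1 new (i)
  "vvdmwz" → 6 new (v, v, d, m, w, z)
  "vvdaroylh" → prefix "vvd" already present; 6 new (a, r, o, y, l, h)
  "vvdnmg" → prefix "vvd" already present; 3 new (n, m, g)
  "zdutzgaxjd" → prefix "zdutz" already present; 5 new (g, a, x, j, d)
  "zdutzh" → prefix "zdutz" already present; 1 new (h)
  "zdutzghyaz" → prefix "zdutzg" already present; 4 new (h, y, a, z)
  "vvdl" → prefix "vvd" already present; 1 new (l)
  "zdutzbbtw" → prefix "zdutz" already present; 4 new (b, b, t, w)
  "zdutzvpx" → prefix "zdutz" already present; 3 new (v, p, x)
  "zdutztucv" → prefix "zdutz" already present; 4 new (t, u, c, v)
  "zdutzcitsf" → prefix "zdutz" already present; 5 new (c, i, t, s, f)
  "vvds" → prefix "vvd" already present; 1 new (s)
  "zdutzkv" → prefix "zdutz" already present; 2 new (k, v)
Total nodes = 6 + 1 + 5 + 1 + 6 + 6 + 3 + 5 + 1 + 4 + 1 + 4 + 3 + 4 + 5 + 1 + 2 = 58

58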